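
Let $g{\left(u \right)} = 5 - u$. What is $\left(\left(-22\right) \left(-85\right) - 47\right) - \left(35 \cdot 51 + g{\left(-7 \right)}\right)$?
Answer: $26$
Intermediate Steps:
$\left(\left(-22\right) \left(-85\right) - 47\right) - \left(35 \cdot 51 + g{\left(-7 \right)}\right) = \left(\left(-22\right) \left(-85\right) - 47\right) - \left(35 \cdot 51 + \left(5 - -7\right)\right) = \left(1870 - 47\right) - \left(1785 + \left(5 + 7\right)\right) = 1823 - \left(1785 + 12\right) = 1823 - 1797 = 26$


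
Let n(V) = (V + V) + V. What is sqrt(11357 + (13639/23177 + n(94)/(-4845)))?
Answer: 3*sqrt(36083180286605210)/5347265 ≈ 106.57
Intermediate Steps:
n(V) = 3*V (n(V) = 2*V + V = 3*V)
sqrt(11357 + (13639/23177 + n(94)/(-4845))) = sqrt(11357 + (13639/23177 + (3*94)/(-4845))) = sqrt(11357 + (13639*(1/23177) + 282*(-1/4845))) = sqrt(11357 + (13639/23177 - 94/1615)) = sqrt(11357 + 19848347/37430855) = sqrt(425122068582/37430855) = 3*sqrt(36083180286605210)/5347265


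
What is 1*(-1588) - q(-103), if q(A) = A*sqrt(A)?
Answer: -1588 + 103*I*sqrt(103) ≈ -1588.0 + 1045.3*I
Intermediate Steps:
q(A) = A**(3/2)
1*(-1588) - q(-103) = 1*(-1588) - (-103)**(3/2) = -1588 - (-103)*I*sqrt(103) = -1588 + 103*I*sqrt(103)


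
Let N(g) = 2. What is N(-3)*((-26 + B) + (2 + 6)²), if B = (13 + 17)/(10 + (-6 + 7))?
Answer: 896/11 ≈ 81.455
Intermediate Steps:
B = 30/11 (B = 30/(10 + 1) = 30/11 ≈ 2.7273)
N(-3)*((-26 + B) + (2 + 6)²) = 2*((-26 + 30/11) + (2 + 6)²) = 2*(-256/11 + 8²) = 2*(-256/11 + 64) = 2*(448/11) = 896/11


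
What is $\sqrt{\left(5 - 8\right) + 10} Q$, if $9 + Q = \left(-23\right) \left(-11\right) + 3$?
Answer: $247 \sqrt{7} \approx 653.5$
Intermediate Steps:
$Q = 247$ ($Q = -9 + \left(\left(-23\right) \left(-11\right) + 3\right) = -9 + \left(253 + 3\right) = -9 + 256 = 247$)
$\sqrt{\left(5 - 8\right) + 10} Q = \sqrt{\left(5 - 8\right) + 10} \cdot 247 = \sqrt{-3 + 10} \cdot 247 = \sqrt{7} \cdot 247 = 247 \sqrt{7}$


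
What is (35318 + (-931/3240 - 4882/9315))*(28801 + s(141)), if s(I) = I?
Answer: 38085311649661/37260 ≈ 1.0221e+9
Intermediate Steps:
(35318 + (-931/3240 - 4882/9315))*(28801 + s(141)) = (35318 + (-931/3240 - 4882/9315))*(28801 + 141) = (35318 + (-931*1/3240 - 4882*1/9315))*28942 = (35318 + (-931/3240 - 4882/9315))*28942 = (35318 - 60469/74520)*28942 = (2631836891/74520)*28942 = 38085311649661/37260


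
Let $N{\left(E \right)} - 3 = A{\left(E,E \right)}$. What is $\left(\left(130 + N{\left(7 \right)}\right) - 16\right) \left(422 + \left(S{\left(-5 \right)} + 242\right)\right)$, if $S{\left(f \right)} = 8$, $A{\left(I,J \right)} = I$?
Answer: $83328$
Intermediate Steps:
$N{\left(E \right)} = 3 + E$
$\left(\left(130 + N{\left(7 \right)}\right) - 16\right) \left(422 + \left(S{\left(-5 \right)} + 242\right)\right) = \left(\left(130 + \left(3 + 7\right)\right) - 16\right) \left(422 + \left(8 + 242\right)\right) = \left(\left(130 + 10\right) - 16\right) \left(422 + 250\right) = \left(140 - 16\right) 672 = 124 \cdot 672 = 83328$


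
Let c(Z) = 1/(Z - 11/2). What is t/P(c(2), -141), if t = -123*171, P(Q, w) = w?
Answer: 7011/47 ≈ 149.17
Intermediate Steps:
c(Z) = 1/(-11/2 + Z) (c(Z) = 1/(Z - 11*½) = 1/(Z - 11/2) = 1/(-11/2 + Z))
t = -21033
t/P(c(2), -141) = -21033/(-141) = -21033*(-1/141) = 7011/47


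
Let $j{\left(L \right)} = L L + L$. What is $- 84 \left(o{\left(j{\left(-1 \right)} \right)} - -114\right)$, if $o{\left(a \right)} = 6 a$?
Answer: $-9576$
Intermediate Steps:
$j{\left(L \right)} = L + L^{2}$ ($j{\left(L \right)} = L^{2} + L = L + L^{2}$)
$- 84 \left(o{\left(j{\left(-1 \right)} \right)} - -114\right) = - 84 \left(6 \left(- (1 - 1)\right) - -114\right) = - 84 \left(6 \left(\left(-1\right) 0\right) - -114\right) = - 84 \left(6 \cdot 0 + \left(-11 + 125\right)\right) = - 84 \left(0 + 114\right) = \left(-84\right) 114 = -9576$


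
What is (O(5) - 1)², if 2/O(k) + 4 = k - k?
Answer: 9/4 ≈ 2.2500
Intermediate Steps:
O(k) = -½ (O(k) = 2/(-4 + (k - k)) = 2/(-4 + 0) = 2/(-4) = 2*(-¼) = -½)
(O(5) - 1)² = (-½ - 1)² = (-3/2)² = 9/4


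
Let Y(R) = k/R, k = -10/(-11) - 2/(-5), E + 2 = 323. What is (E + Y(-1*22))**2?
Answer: 37701600561/366025 ≈ 1.0300e+5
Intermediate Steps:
E = 321 (E = -2 + 323 = 321)
k = 72/55 (k = -10*(-1/11) - 2*(-1/5) = 10/11 + 2/5 = 72/55 ≈ 1.3091)
Y(R) = 72/(55*R)
(E + Y(-1*22))**2 = (321 + 72/(55*((-1*22))))**2 = (321 + (72/55)/(-22))**2 = (321 + (72/55)*(-1/22))**2 = (321 - 36/605)**2 = (194169/605)**2 = 37701600561/366025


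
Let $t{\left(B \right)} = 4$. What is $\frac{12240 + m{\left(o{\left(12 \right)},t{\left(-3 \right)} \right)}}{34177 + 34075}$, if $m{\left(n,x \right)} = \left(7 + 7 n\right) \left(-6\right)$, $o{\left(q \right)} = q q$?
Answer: $\frac{3075}{34126} \approx 0.090107$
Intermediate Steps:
$o{\left(q \right)} = q^{2}$
$m{\left(n,x \right)} = -42 - 42 n$
$\frac{12240 + m{\left(o{\left(12 \right)},t{\left(-3 \right)} \right)}}{34177 + 34075} = \frac{12240 - \left(42 + 42 \cdot 12^{2}\right)}{34177 + 34075} = \frac{12240 - 6090}{68252} = \left(12240 - 6090\right) \frac{1}{68252} = 6150 \cdot \frac{1}{68252} = \frac{3075}{34126}$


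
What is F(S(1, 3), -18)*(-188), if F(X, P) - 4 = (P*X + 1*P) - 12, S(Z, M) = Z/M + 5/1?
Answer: 22936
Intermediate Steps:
S(Z, M) = 5 + Z/M (S(Z, M) = Z/M + 5*1 = Z/M + 5 = 5 + Z/M)
F(X, P) = -8 + P + P*X (F(X, P) = 4 + ((P*X + 1*P) - 12) = 4 + ((P*X + P) - 12) = 4 + ((P + P*X) - 12) = 4 + (-12 + P + P*X) = -8 + P + P*X)
F(S(1, 3), -18)*(-188) = (-8 - 18 - 18*(5 + 1/3))*(-188) = (-8 - 18 - 18*16/3)*(-188) = (-8 - 18 - 96)*(-188) = -122*(-188) = 22936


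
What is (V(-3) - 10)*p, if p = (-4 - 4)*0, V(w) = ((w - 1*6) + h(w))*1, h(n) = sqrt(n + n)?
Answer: 0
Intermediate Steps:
h(n) = sqrt(2)*sqrt(n) (h(n) = sqrt(2*n) = sqrt(2)*sqrt(n))
V(w) = -6 + w + sqrt(2)*sqrt(w) (V(w) = ((w - 1*6) + sqrt(2)*sqrt(w))*1 = ((w - 6) + sqrt(2)*sqrt(w))*1 = ((-6 + w) + sqrt(2)*sqrt(w))*1 = (-6 + w + sqrt(2)*sqrt(w))*1 = -6 + w + sqrt(2)*sqrt(w))
p = 0 (p = -8*0 = 0)
(V(-3) - 10)*p = ((-6 - 3 + sqrt(2)*sqrt(-3)) - 10)*0 = ((-6 - 3 + sqrt(2)*(I*sqrt(3))) - 10)*0 = ((-6 - 3 + I*sqrt(6)) - 10)*0 = ((-9 + I*sqrt(6)) - 10)*0 = (-19 + I*sqrt(6))*0 = 0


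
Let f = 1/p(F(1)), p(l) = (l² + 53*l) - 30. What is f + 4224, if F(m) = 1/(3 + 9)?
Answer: 15556848/3683 ≈ 4224.0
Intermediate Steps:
F(m) = 1/12
p(l) = -30 + l² + 53*l
f = -144/3683 (f = 1/(-30 + (1/12)² + 53*(1/12)) = 1/(-30 + 1/144 + 53/12) = 1/(-3683/144) = -144/3683 ≈ -0.039099)
f + 4224 = -144/3683 + 4224 = 15556848/3683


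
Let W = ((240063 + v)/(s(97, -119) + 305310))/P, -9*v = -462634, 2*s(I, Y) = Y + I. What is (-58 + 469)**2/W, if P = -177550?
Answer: -82408538411023050/2623201 ≈ -3.1415e+10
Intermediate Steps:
s(I, Y) = I/2 + Y/2 (s(I, Y) = (Y + I)/2 = (I + Y)/2 = I/2 + Y/2)
v = 462634/9 (v = -1/9*(-462634) = 462634/9 ≈ 51404.)
W = -2623201/487852537050 (W = ((240063 + 462634/9)/(((1/2)*97 + (1/2)*(-119)) + 305310))/(-177550) = (2623201/(9*((97/2 - 119/2) + 305310)))*(-1/177550) = (2623201/(9*(-11 + 305310)))*(-1/177550) = ((2623201/9)/305299)*(-1/177550) = ((2623201/9)*(1/305299))*(-1/177550) = (2623201/2747691)*(-1/177550) = -2623201/487852537050 ≈ -5.3770e-6)
(-58 + 469)**2/W = (-58 + 469)**2/(-2623201/487852537050) = 411**2*(-487852537050/2623201) = 168921*(-487852537050/2623201) = -82408538411023050/2623201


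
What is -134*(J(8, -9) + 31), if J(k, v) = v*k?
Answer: 5494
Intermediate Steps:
J(k, v) = k*v
-134*(J(8, -9) + 31) = -134*(8*(-9) + 31) = -134*(-72 + 31) = -134*(-41) = 5494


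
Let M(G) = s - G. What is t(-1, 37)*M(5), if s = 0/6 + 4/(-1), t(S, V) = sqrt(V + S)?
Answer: -54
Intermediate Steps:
t(S, V) = sqrt(S + V)
s = -4 (s = 0*(1/6) + 4*(-1) = 0 - 4 = -4)
M(G) = -4 - G
t(-1, 37)*M(5) = sqrt(-1 + 37)*(-4 - 1*5) = sqrt(36)*(-4 - 5) = 6*(-9) = -54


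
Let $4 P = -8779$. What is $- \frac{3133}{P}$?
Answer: $\frac{12532}{8779} \approx 1.4275$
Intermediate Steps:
$P = - \frac{8779}{4}$ ($P = \frac{1}{4} \left(-8779\right) = - \frac{8779}{4} \approx -2194.8$)
$- \frac{3133}{P} = - \frac{3133}{- \frac{8779}{4}} = \left(-3133\right) \left(- \frac{4}{8779}\right) = \frac{12532}{8779}$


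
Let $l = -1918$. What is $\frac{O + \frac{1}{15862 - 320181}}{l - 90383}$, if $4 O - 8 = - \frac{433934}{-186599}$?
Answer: $- \frac{293169291599}{10482739222794762} \approx -2.7967 \cdot 10^{-5}$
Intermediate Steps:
$O = \frac{963363}{373198}$ ($O = 2 + \frac{\left(-433934\right) \frac{1}{-186599}}{4} = 2 + \frac{\left(-433934\right) \left(- \frac{1}{186599}\right)}{4} = 2 + \frac{1}{4} \cdot \frac{433934}{186599} = 2 + \frac{216967}{373198} = \frac{963363}{373198} \approx 2.5814$)
$\frac{O + \frac{1}{15862 - 320181}}{l - 90383} = \frac{\frac{963363}{373198} + \frac{1}{15862 - 320181}}{-1918 - 90383} = \frac{\frac{963363}{373198} + \frac{1}{-304319}}{-92301} = \left(\frac{963363}{373198} - \frac{1}{304319}\right) \left(- \frac{1}{92301}\right) = \frac{293169291599}{113571242162} \left(- \frac{1}{92301}\right) = - \frac{293169291599}{10482739222794762}$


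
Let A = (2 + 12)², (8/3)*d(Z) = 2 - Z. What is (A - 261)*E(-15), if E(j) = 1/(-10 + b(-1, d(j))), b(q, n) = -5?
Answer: 13/3 ≈ 4.3333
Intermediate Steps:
d(Z) = ¾ - 3*Z/8 (d(Z) = 3*(2 - Z)/8 = ¾ - 3*Z/8)
A = 196 (A = 14² = 196)
E(j) = -1/15 (E(j) = 1/(-10 - 5) = 1/(-15) = -1/15)
(A - 261)*E(-15) = (196 - 261)*(-1/15) = -65*(-1/15) = 13/3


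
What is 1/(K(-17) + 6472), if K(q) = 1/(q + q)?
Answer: 34/220047 ≈ 0.00015451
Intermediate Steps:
K(q) = 1/(2*q)
1/(K(-17) + 6472) = 1/((½)/(-17) + 6472) = 1/((½)*(-1/17) + 6472) = 1/(-1/34 + 6472) = 1/(220047/34) = 34/220047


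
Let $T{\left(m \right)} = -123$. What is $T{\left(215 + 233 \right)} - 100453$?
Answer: $-100576$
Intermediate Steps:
$T{\left(215 + 233 \right)} - 100453 = -123 - 100453 = -100576$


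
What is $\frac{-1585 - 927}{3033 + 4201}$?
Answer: $- \frac{1256}{3617} \approx -0.34725$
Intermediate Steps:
$\frac{-1585 - 927}{3033 + 4201} = - \frac{2512}{7234} = \left(-2512\right) \frac{1}{7234} = - \frac{1256}{3617}$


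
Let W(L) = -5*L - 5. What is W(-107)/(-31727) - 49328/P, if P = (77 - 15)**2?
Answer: -391766694/30489647 ≈ -12.849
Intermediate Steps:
W(L) = -5 - 5*L
P = 3844 (P = 62**2 = 3844)
W(-107)/(-31727) - 49328/P = (-5 - 5*(-107))/(-31727) - 49328/3844 = (-5 + 535)*(-1/31727) - 49328*1/3844 = 530*(-1/31727) - 12332/961 = -530/31727 - 12332/961 = -391766694/30489647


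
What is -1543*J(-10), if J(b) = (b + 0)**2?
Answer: -154300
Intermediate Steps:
J(b) = b**2
-1543*J(-10) = -1543*(-10)**2 = -1543*100 = -154300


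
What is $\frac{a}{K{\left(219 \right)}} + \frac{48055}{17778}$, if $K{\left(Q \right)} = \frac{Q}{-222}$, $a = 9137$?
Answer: $- \frac{12016873349}{1297794} \approx -9259.5$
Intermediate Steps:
$K{\left(Q \right)} = - \frac{Q}{222}$ ($K{\left(Q \right)} = Q \left(- \frac{1}{222}\right) = - \frac{Q}{222}$)
$\frac{a}{K{\left(219 \right)}} + \frac{48055}{17778} = \frac{9137}{\left(- \frac{1}{222}\right) 219} + \frac{48055}{17778} = \frac{9137}{- \frac{73}{74}} + 48055 \cdot \frac{1}{17778} = 9137 \left(- \frac{74}{73}\right) + \frac{48055}{17778} = - \frac{676138}{73} + \frac{48055}{17778} = - \frac{12016873349}{1297794}$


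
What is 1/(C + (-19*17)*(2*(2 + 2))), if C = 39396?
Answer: 1/36812 ≈ 2.7165e-5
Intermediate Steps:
1/(C + (-19*17)*(2*(2 + 2))) = 1/(39396 + (-19*17)*(2*(2 + 2))) = 1/(39396 - 646*4) = 1/(39396 - 323*8) = 1/(39396 - 2584) = 1/36812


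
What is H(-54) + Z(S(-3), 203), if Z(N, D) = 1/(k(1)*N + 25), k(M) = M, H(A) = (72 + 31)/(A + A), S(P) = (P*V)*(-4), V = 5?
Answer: -8647/9180 ≈ -0.94194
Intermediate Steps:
S(P) = -20*P (S(P) = (P*5)*(-4) = (5*P)*(-4) = -20*P)
H(A) = 103/(2*A) (H(A) = 103/((2*A)) = 103*(1/(2*A)) = 103/(2*A))
Z(N, D) = 1/(25 + N) (Z(N, D) = 1/(1*N + 25) = 1/(N + 25) = 1/(25 + N))
H(-54) + Z(S(-3), 203) = (103/2)/(-54) + 1/(25 - 20*(-3)) = (103/2)*(-1/54) + 1/(25 + 60) = -103/108 + 1/85 = -8647/9180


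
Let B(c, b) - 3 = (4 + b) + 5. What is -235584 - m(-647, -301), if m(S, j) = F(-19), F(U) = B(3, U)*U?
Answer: -235717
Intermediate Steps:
B(c, b) = 12 + b (B(c, b) = 3 + ((4 + b) + 5) = 3 + (9 + b) = 12 + b)
F(U) = U*(12 + U) (F(U) = (12 + U)*U = U*(12 + U))
m(S, j) = 133 (m(S, j) = -19*(12 - 19) = -19*(-7) = 133)
-235584 - m(-647, -301) = -235584 - 1*133 = -235584 - 133 = -235717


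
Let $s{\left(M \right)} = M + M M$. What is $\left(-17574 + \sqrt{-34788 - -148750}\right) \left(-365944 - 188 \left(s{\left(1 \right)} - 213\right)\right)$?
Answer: $5733974424 - 326276 \sqrt{113962} \approx 5.6238 \cdot 10^{9}$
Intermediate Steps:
$s{\left(M \right)} = M + M^{2}$
$\left(-17574 + \sqrt{-34788 - -148750}\right) \left(-365944 - 188 \left(s{\left(1 \right)} - 213\right)\right) = \left(-17574 + \sqrt{-34788 - -148750}\right) \left(-365944 - 188 \left(1 \left(1 + 1\right) - 213\right)\right) = \left(-17574 + \sqrt{-34788 + 148750}\right) \left(-365944 - 188 \left(1 \cdot 2 - 213\right)\right) = \left(-17574 + \sqrt{113962}\right) \left(-365944 - 188 \left(2 - 213\right)\right) = \left(-17574 + \sqrt{113962}\right) \left(-365944 - -39668\right) = \left(-17574 + \sqrt{113962}\right) \left(-365944 + 39668\right) = \left(-17574 + \sqrt{113962}\right) \left(-326276\right) = 5733974424 - 326276 \sqrt{113962}$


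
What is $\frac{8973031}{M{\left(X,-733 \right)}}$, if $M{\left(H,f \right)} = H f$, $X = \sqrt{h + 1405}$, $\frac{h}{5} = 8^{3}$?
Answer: $- \frac{8973031 \sqrt{3965}}{2906345} \approx -194.41$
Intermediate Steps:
$h = 2560$ ($h = 5 \cdot 8^{3} = 5 \cdot 512 = 2560$)
$X = \sqrt{3965}$ ($X = \sqrt{2560 + 1405} = \sqrt{3965} \approx 62.968$)
$\frac{8973031}{M{\left(X,-733 \right)}} = \frac{8973031}{\sqrt{3965} \left(-733\right)} = \frac{8973031}{\left(-733\right) \sqrt{3965}} = 8973031 \left(- \frac{\sqrt{3965}}{2906345}\right) = - \frac{8973031 \sqrt{3965}}{2906345}$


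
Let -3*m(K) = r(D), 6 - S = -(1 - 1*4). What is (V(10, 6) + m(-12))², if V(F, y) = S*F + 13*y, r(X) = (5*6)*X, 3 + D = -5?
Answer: 35344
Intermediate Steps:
D = -8 (D = -3 - 5 = -8)
r(X) = 30*X
S = 3 (S = 6 - (-1)*(1 - 1*4) = 6 - (-1)*(1 - 4) = 6 - (-1)*(-3) = 6 - 1*3 = 6 - 3 = 3)
V(F, y) = 3*F + 13*y
m(K) = 80 (m(K) = -10*(-8) = -⅓*(-240) = 80)
(V(10, 6) + m(-12))² = ((3*10 + 13*6) + 80)² = ((30 + 78) + 80)² = (108 + 80)² = 188² = 35344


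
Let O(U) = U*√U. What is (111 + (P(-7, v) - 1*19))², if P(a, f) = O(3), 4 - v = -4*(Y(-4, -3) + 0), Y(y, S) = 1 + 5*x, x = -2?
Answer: 8491 + 552*√3 ≈ 9447.1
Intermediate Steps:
O(U) = U^(3/2)
Y(y, S) = -9 (Y(y, S) = 1 + 5*(-2) = 1 - 10 = -9)
v = -32 (v = 4 - (-4)*(-9 + 0) = 4 - (-4)*(-9) = 4 - 1*36 = 4 - 36 = -32)
P(a, f) = 3*√3 (P(a, f) = 3^(3/2) = 3*√3)
(111 + (P(-7, v) - 1*19))² = (111 + (3*√3 - 1*19))² = (111 + (3*√3 - 19))² = (111 + (-19 + 3*√3))² = (92 + 3*√3)²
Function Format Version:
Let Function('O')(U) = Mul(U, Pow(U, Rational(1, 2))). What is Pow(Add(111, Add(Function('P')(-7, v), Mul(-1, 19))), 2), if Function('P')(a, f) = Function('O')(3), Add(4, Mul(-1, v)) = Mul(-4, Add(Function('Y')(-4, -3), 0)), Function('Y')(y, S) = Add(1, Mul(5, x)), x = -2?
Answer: Add(8491, Mul(552, Pow(3, Rational(1, 2)))) ≈ 9447.1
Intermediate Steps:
Function('O')(U) = Pow(U, Rational(3, 2))
Function('Y')(y, S) = -9 (Function('Y')(y, S) = Add(1, Mul(5, -2)) = Add(1, -10) = -9)
v = -32 (v = Add(4, Mul(-1, Mul(-4, Add(-9, 0)))) = Add(4, Mul(-1, Mul(-4, -9))) = Add(4, Mul(-1, 36)) = Add(4, -36) = -32)
Function('P')(a, f) = Mul(3, Pow(3, Rational(1, 2))) (Function('P')(a, f) = Pow(3, Rational(3, 2)) = Mul(3, Pow(3, Rational(1, 2))))
Pow(Add(111, Add(Function('P')(-7, v), Mul(-1, 19))), 2) = Pow(Add(111, Add(Mul(3, Pow(3, Rational(1, 2))), Mul(-1, 19))), 2) = Pow(Add(111, Add(Mul(3, Pow(3, Rational(1, 2))), -19)), 2) = Pow(Add(111, Add(-19, Mul(3, Pow(3, Rational(1, 2))))), 2) = Pow(Add(92, Mul(3, Pow(3, Rational(1, 2)))), 2)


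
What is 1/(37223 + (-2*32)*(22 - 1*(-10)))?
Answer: 1/35175 ≈ 2.8429e-5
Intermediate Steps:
1/(37223 + (-2*32)*(22 - 1*(-10))) = 1/(37223 - 64*(22 + 10)) = 1/(37223 - 64*32) = 1/(37223 - 2048) = 1/35175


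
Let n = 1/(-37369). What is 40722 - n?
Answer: 1521740419/37369 ≈ 40722.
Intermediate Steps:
n = -1/37369 ≈ -2.6760e-5
40722 - n = 40722 - 1*(-1/37369) = 40722 + 1/37369 = 1521740419/37369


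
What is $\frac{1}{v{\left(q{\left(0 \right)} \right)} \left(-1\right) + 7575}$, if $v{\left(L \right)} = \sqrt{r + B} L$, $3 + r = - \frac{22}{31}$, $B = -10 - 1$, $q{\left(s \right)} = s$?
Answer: $\frac{1}{7575} \approx 0.00013201$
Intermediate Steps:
$B = -11$ ($B = -10 - 1 = -11$)
$r = - \frac{115}{31}$ ($r = -3 - \frac{22}{31} = - \frac{115}{31} \approx -3.7097$)
$v{\left(L \right)} = \frac{2 i L \sqrt{3534}}{31}$ ($v{\left(L \right)} = \sqrt{- \frac{115}{31} - 11} L = \sqrt{- \frac{456}{31}} L = \frac{2 i \sqrt{3534}}{31} L = \frac{2 i L \sqrt{3534}}{31}$)
$\frac{1}{v{\left(q{\left(0 \right)} \right)} \left(-1\right) + 7575} = \frac{1}{\frac{2}{31} i 0 \sqrt{3534} \left(-1\right) + 7575} = \frac{1}{0 \left(-1\right) + 7575} = \frac{1}{0 + 7575} = \frac{1}{7575}$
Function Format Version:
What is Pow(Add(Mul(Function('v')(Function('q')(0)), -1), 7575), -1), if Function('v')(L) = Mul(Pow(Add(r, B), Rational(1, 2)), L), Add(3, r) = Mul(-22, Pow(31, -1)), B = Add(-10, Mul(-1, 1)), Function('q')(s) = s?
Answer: Rational(1, 7575) ≈ 0.00013201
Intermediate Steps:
B = -11 (B = Add(-10, -1) = -11)
r = Rational(-115, 31) (r = Add(-3, Mul(-22, Pow(31, -1))) = Add(-3, Mul(-22, Rational(1, 31))) = Add(-3, Rational(-22, 31)) = Rational(-115, 31) ≈ -3.7097)
Function('v')(L) = Mul(Rational(2, 31), I, L, Pow(3534, Rational(1, 2))) (Function('v')(L) = Mul(Pow(Add(Rational(-115, 31), -11), Rational(1, 2)), L) = Mul(Pow(Rational(-456, 31), Rational(1, 2)), L) = Mul(Mul(Rational(2, 31), I, Pow(3534, Rational(1, 2))), L) = Mul(Rational(2, 31), I, L, Pow(3534, Rational(1, 2))))
Pow(Add(Mul(Function('v')(Function('q')(0)), -1), 7575), -1) = Pow(Add(Mul(Mul(Rational(2, 31), I, 0, Pow(3534, Rational(1, 2))), -1), 7575), -1) = Pow(Add(Mul(0, -1), 7575), -1) = Pow(Add(0, 7575), -1) = Pow(7575, -1) = Rational(1, 7575)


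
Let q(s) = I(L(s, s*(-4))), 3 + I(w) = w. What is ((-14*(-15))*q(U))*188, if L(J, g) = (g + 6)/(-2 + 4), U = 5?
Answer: -394800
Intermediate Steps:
L(J, g) = 3 + g/2 (L(J, g) = (6 + g)/2 = (6 + g)*(½) = 3 + g/2)
I(w) = -3 + w
q(s) = -2*s (q(s) = -3 + (3 + (s*(-4))/2) = -3 + (3 + (-4*s)/2) = -3 + (3 - 2*s) = -2*s)
((-14*(-15))*q(U))*188 = ((-14*(-15))*(-2*5))*188 = (210*(-10))*188 = -2100*188 = -394800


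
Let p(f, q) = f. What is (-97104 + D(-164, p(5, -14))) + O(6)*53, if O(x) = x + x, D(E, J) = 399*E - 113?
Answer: -162017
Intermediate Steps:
D(E, J) = -113 + 399*E
O(x) = 2*x
(-97104 + D(-164, p(5, -14))) + O(6)*53 = (-97104 + (-113 + 399*(-164))) + (2*6)*53 = (-97104 + (-113 - 65436)) + 12*53 = (-97104 - 65549) + 636 = -162653 + 636 = -162017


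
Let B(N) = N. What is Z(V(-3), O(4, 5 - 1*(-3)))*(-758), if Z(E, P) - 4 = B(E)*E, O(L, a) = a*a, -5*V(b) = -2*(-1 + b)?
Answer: -124312/25 ≈ -4972.5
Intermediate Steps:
V(b) = -⅖ + 2*b/5 (V(b) = -(-2)*(-1 + b)/5 = -(2 - 2*b)/5 = -⅖ + 2*b/5)
O(L, a) = a²
Z(E, P) = 4 + E² (Z(E, P) = 4 + E*E = 4 + E²)
Z(V(-3), O(4, 5 - 1*(-3)))*(-758) = (4 + (-⅖ + (⅖)*(-3))²)*(-758) = (4 + (-⅖ - 6/5)²)*(-758) = (4 + (-8/5)²)*(-758) = (4 + 64/25)*(-758) = (164/25)*(-758) = -124312/25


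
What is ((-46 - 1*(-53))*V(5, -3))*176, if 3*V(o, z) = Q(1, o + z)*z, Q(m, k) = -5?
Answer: 6160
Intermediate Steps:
V(o, z) = -5*z/3 (V(o, z) = (-5*z)/3 = -5*z/3)
((-46 - 1*(-53))*V(5, -3))*176 = ((-46 - 1*(-53))*(-5/3*(-3)))*176 = ((-46 + 53)*5)*176 = (7*5)*176 = 35*176 = 6160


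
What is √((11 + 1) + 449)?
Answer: √461 ≈ 21.471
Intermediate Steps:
√((11 + 1) + 449) = √(12 + 449) = √461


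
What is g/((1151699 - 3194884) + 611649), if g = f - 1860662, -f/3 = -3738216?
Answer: -4676993/715768 ≈ -6.5342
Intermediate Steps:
f = 11214648 (f = -3*(-3738216) = 11214648)
g = 9353986 (g = 11214648 - 1860662 = 9353986)
g/((1151699 - 3194884) + 611649) = 9353986/((1151699 - 3194884) + 611649) = 9353986/(-2043185 + 611649) = 9353986/(-1431536) = 9353986*(-1/1431536) = -4676993/715768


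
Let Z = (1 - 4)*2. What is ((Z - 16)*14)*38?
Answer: -11704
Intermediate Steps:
Z = -6 (Z = -3*2 = -6)
((Z - 16)*14)*38 = ((-6 - 16)*14)*38 = -22*14*38 = -308*38 = -11704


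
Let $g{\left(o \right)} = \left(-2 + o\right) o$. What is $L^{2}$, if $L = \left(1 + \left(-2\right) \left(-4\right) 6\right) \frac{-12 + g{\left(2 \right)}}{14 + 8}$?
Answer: $\frac{86436}{121} \approx 714.35$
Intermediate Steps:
$g{\left(o \right)} = o \left(-2 + o\right)$
$L = - \frac{294}{11}$ ($L = \left(1 + \left(-2\right) \left(-4\right) 6\right) \frac{-12 + 2 \left(-2 + 2\right)}{14 + 8} = \left(1 + 8 \cdot 6\right) \frac{-12 + 2 \cdot 0}{22} = \left(1 + 48\right) \left(-12 + 0\right) \frac{1}{22} = 49 \left(\left(-12\right) \frac{1}{22}\right) = 49 \left(- \frac{6}{11}\right) = - \frac{294}{11} \approx -26.727$)
$L^{2} = \left(- \frac{294}{11}\right)^{2} = \frac{86436}{121}$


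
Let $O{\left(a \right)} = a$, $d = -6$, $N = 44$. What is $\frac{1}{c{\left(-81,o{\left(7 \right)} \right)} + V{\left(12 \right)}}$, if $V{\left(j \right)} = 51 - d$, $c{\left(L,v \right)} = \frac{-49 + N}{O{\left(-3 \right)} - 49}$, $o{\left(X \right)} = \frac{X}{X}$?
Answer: $\frac{52}{2969} \approx 0.017514$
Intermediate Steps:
$o{\left(X \right)} = 1$
$c{\left(L,v \right)} = \frac{5}{52}$ ($c{\left(L,v \right)} = \frac{-49 + 44}{-3 - 49} = - \frac{5}{-52} = \left(-5\right) \left(- \frac{1}{52}\right) = \frac{5}{52}$)
$V{\left(j \right)} = 57$ ($V{\left(j \right)} = 51 - -6 = 51 + 6 = 57$)
$\frac{1}{c{\left(-81,o{\left(7 \right)} \right)} + V{\left(12 \right)}} = \frac{1}{\frac{5}{52} + 57} = \frac{1}{\frac{2969}{52}} = \frac{52}{2969}$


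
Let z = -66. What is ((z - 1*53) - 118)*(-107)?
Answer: 25359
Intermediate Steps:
((z - 1*53) - 118)*(-107) = ((-66 - 1*53) - 118)*(-107) = ((-66 - 53) - 118)*(-107) = (-119 - 118)*(-107) = -237*(-107) = 25359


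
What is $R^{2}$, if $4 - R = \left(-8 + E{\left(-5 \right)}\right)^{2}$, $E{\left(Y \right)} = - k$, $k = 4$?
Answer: $19600$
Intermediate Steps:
$E{\left(Y \right)} = -4$ ($E{\left(Y \right)} = \left(-1\right) 4 = -4$)
$R = -140$ ($R = 4 - \left(-8 - 4\right)^{2} = 4 - \left(-12\right)^{2} = 4 - 144 = -140$)
$R^{2} = \left(-140\right)^{2} = 19600$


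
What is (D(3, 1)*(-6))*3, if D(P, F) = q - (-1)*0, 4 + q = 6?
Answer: -36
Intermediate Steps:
q = 2 (q = -4 + 6 = 2)
D(P, F) = 2 (D(P, F) = 2 - (-1)*0 = 2 - 1*0 = 2 + 0 = 2)
(D(3, 1)*(-6))*3 = (2*(-6))*3 = -12*3 = -36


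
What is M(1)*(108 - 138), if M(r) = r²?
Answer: -30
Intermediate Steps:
M(1)*(108 - 138) = 1²*(108 - 138) = 1*(-30) = -30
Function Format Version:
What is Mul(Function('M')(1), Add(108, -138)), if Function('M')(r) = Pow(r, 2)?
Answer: -30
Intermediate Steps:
Mul(Function('M')(1), Add(108, -138)) = Mul(Pow(1, 2), Add(108, -138)) = Mul(1, -30) = -30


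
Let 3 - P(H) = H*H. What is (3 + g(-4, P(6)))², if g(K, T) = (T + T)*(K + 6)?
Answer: 16641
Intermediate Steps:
P(H) = 3 - H² (P(H) = 3 - H*H = 3 - H²)
g(K, T) = 2*T*(6 + K) (g(K, T) = (2*T)*(6 + K) = 2*T*(6 + K))
(3 + g(-4, P(6)))² = (3 + 2*(3 - 1*6²)*(6 - 4))² = (3 + 2*(3 - 1*36)*2)² = (3 + 2*(3 - 36)*2)² = (3 + 2*(-33)*2)² = (3 - 132)² = (-129)² = 16641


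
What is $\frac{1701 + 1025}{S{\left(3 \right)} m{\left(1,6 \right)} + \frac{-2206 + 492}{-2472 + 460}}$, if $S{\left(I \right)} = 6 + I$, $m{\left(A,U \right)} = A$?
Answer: $\frac{2742356}{9911} \approx 276.7$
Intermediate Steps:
$\frac{1701 + 1025}{S{\left(3 \right)} m{\left(1,6 \right)} + \frac{-2206 + 492}{-2472 + 460}} = \frac{1701 + 1025}{\left(6 + 3\right) 1 + \frac{-2206 + 492}{-2472 + 460}} = \frac{2726}{9 \cdot 1 - \frac{1714}{-2012}} = \frac{2726}{9 - - \frac{857}{1006}} = \frac{2726}{9 + \frac{857}{1006}} = \frac{2726}{\frac{9911}{1006}} = 2726 \cdot \frac{1006}{9911} = \frac{2742356}{9911}$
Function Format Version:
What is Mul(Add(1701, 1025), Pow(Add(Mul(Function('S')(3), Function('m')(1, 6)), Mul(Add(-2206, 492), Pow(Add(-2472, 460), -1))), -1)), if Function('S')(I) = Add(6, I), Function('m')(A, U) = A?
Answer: Rational(2742356, 9911) ≈ 276.70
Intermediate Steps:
Mul(Add(1701, 1025), Pow(Add(Mul(Function('S')(3), Function('m')(1, 6)), Mul(Add(-2206, 492), Pow(Add(-2472, 460), -1))), -1)) = Mul(Add(1701, 1025), Pow(Add(Mul(Add(6, 3), 1), Mul(Add(-2206, 492), Pow(Add(-2472, 460), -1))), -1)) = Mul(2726, Pow(Add(Mul(9, 1), Mul(-1714, Pow(-2012, -1))), -1)) = Mul(2726, Pow(Add(9, Mul(-1714, Rational(-1, 2012))), -1)) = Mul(2726, Pow(Add(9, Rational(857, 1006)), -1)) = Mul(2726, Pow(Rational(9911, 1006), -1)) = Mul(2726, Rational(1006, 9911)) = Rational(2742356, 9911)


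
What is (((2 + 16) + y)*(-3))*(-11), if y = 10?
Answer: 924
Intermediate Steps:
(((2 + 16) + y)*(-3))*(-11) = (((2 + 16) + 10)*(-3))*(-11) = ((18 + 10)*(-3))*(-11) = (28*(-3))*(-11) = -84*(-11) = 924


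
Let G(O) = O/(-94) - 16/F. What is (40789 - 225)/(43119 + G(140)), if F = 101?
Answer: 192557308/204678071 ≈ 0.94078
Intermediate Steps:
G(O) = -16/101 - O/94 (G(O) = O/(-94) - 16/101 = O*(-1/94) - 16*1/101 = -O/94 - 16/101 = -16/101 - O/94)
(40789 - 225)/(43119 + G(140)) = (40789 - 225)/(43119 + (-16/101 - 1/94*140)) = 40564/(43119 + (-16/101 - 70/47)) = 40564/(43119 - 7822/4747) = 40564/(204678071/4747) = 40564*(4747/204678071) = 192557308/204678071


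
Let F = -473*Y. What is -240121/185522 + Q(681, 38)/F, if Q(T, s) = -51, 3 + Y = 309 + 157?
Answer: -52576797257/40629132478 ≈ -1.2941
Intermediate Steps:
Y = 463 (Y = -3 + (309 + 157) = -3 + 466 = 463)
F = -218999 (F = -473*463 = -218999)
-240121/185522 + Q(681, 38)/F = -240121/185522 - 51/(-218999) = -240121*1/185522 - 51*(-1/218999) = -240121/185522 + 51/218999 = -52576797257/40629132478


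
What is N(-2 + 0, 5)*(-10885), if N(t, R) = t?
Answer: 21770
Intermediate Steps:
N(-2 + 0, 5)*(-10885) = (-2 + 0)*(-10885) = -2*(-10885) = 21770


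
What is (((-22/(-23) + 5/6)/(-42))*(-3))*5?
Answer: 1235/1932 ≈ 0.63923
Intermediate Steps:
(((-22/(-23) + 5/6)/(-42))*(-3))*5 = (((-22*(-1/23) + 5*(⅙))*(-1/42))*(-3))*5 = (((22/23 + ⅚)*(-1/42))*(-3))*5 = (((247/138)*(-1/42))*(-3))*5 = -247/5796*(-3)*5 = (247/1932)*5 = 1235/1932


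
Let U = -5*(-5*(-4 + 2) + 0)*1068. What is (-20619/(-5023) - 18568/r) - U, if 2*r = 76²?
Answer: 96826165276/1813303 ≈ 53398.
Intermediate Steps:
r = 2888 (r = (½)*76² = (½)*5776 = 2888)
U = -53400 (U = -5*(-5*(-2) + 0)*1068 = -5*(10 + 0)*1068 = -5*10*1068 = -50*1068 = -53400)
(-20619/(-5023) - 18568/r) - U = (-20619/(-5023) - 18568/2888) - 1*(-53400) = (-20619*(-1/5023) - 18568*1/2888) + 53400 = (20619/5023 - 2321/361) + 53400 = -4214924/1813303 + 53400 = 96826165276/1813303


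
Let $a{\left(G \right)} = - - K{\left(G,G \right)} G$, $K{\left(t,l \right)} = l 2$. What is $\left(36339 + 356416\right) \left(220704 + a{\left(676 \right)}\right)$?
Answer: $445641817280$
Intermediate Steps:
$K{\left(t,l \right)} = 2 l$
$a{\left(G \right)} = 2 G^{2}$ ($a{\left(G \right)} = - - 2 G G = - \left(-2\right) G^{2} = 2 G^{2}$)
$\left(36339 + 356416\right) \left(220704 + a{\left(676 \right)}\right) = \left(36339 + 356416\right) \left(220704 + 2 \cdot 676^{2}\right) = 392755 \left(220704 + 2 \cdot 456976\right) = 392755 \left(220704 + 913952\right) = 392755 \cdot 1134656 = 445641817280$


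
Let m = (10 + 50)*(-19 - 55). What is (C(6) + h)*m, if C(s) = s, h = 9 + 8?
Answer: -102120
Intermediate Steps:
m = -4440 (m = 60*(-74) = -4440)
h = 17
(C(6) + h)*m = (6 + 17)*(-4440) = 23*(-4440) = -102120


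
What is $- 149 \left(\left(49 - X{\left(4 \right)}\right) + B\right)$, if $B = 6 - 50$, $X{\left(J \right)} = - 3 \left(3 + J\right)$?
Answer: $-3874$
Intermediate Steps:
$X{\left(J \right)} = -9 - 3 J$
$B = -44$ ($B = 6 - 50 = -44$)
$- 149 \left(\left(49 - X{\left(4 \right)}\right) + B\right) = - 149 \left(\left(49 - \left(-9 - 12\right)\right) - 44\right) = - 149 \left(\left(49 - -21\right) - 44\right) = - 149 \left(\left(49 + 21\right) - 44\right) = - 149 \left(70 - 44\right) = \left(-149\right) 26 = -3874$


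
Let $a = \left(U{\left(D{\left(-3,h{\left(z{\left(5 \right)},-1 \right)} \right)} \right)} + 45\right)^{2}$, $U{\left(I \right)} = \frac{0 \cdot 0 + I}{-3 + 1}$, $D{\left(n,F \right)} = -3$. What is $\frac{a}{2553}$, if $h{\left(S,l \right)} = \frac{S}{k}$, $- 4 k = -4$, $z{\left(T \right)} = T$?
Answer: $\frac{2883}{3404} \approx 0.84694$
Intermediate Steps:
$k = 1$ ($k = \left(- \frac{1}{4}\right) \left(-4\right) = 1$)
$h{\left(S,l \right)} = S$ ($h{\left(S,l \right)} = \frac{S}{1} = S 1 = S$)
$U{\left(I \right)} = - \frac{I}{2}$ ($U{\left(I \right)} = \frac{0 + I}{-2} = I \left(- \frac{1}{2}\right) = - \frac{I}{2}$)
$a = \frac{8649}{4}$ ($a = \left(\left(- \frac{1}{2}\right) \left(-3\right) + 45\right)^{2} = \left(\frac{3}{2} + 45\right)^{2} = \left(\frac{93}{2}\right)^{2} = \frac{8649}{4} \approx 2162.3$)
$\frac{a}{2553} = \frac{8649}{4 \cdot 2553} = \frac{8649}{4} \cdot \frac{1}{2553} = \frac{2883}{3404}$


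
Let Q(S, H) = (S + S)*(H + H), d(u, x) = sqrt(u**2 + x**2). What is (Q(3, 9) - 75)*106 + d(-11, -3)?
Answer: 3498 + sqrt(130) ≈ 3509.4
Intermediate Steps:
Q(S, H) = 4*H*S (Q(S, H) = (2*S)*(2*H) = 4*H*S)
(Q(3, 9) - 75)*106 + d(-11, -3) = (4*9*3 - 75)*106 + sqrt((-11)**2 + (-3)**2) = (108 - 75)*106 + sqrt(121 + 9) = 33*106 + sqrt(130) = 3498 + sqrt(130)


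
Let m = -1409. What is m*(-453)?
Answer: 638277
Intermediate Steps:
m*(-453) = -1409*(-453) = 638277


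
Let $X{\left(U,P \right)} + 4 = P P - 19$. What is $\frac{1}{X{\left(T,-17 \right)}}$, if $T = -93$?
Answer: $\frac{1}{266} \approx 0.0037594$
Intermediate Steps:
$X{\left(U,P \right)} = -23 + P^{2}$ ($X{\left(U,P \right)} = -4 + \left(P P - 19\right) = -4 + \left(P^{2} - 19\right) = -4 + \left(-19 + P^{2}\right) = -23 + P^{2}$)
$\frac{1}{X{\left(T,-17 \right)}} = \frac{1}{-23 + \left(-17\right)^{2}} = \frac{1}{-23 + 289} = \frac{1}{266}$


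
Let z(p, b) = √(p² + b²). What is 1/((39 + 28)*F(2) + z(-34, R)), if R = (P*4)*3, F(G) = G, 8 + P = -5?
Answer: -67/3768 + √6373/3768 ≈ 0.0034053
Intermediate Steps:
P = -13 (P = -8 - 5 = -13)
R = -156 (R = -13*4*3 = -52*3 = -156)
z(p, b) = √(b² + p²)
1/((39 + 28)*F(2) + z(-34, R)) = 1/((39 + 28)*2 + √((-156)² + (-34)²)) = 1/(67*2 + √(24336 + 1156)) = 1/(134 + √25492) = 1/(134 + 2*√6373)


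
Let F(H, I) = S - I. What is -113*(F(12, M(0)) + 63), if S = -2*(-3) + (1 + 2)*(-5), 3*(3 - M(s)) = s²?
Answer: -5763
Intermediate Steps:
M(s) = 3 - s²/3
S = -9 (S = 6 + 3*(-5) = 6 - 15 = -9)
F(H, I) = -9 - I
-113*(F(12, M(0)) + 63) = -113*((-9 - (3 - ⅓*0²)) + 63) = -113*((-9 - (3 - ⅓*0)) + 63) = -113*((-9 - (3 + 0)) + 63) = -113*((-9 - 1*3) + 63) = -113*((-9 - 3) + 63) = -113*(-12 + 63) = -113*51 = -5763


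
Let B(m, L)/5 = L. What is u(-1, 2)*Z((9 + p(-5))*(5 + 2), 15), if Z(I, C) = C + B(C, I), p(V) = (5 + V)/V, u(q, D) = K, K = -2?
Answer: -660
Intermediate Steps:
B(m, L) = 5*L
u(q, D) = -2
p(V) = (5 + V)/V
Z(I, C) = C + 5*I
u(-1, 2)*Z((9 + p(-5))*(5 + 2), 15) = -2*(15 + 5*((9 + (5 - 5)/(-5))*(5 + 2))) = -2*(15 + 5*((9 - 1/5*0)*7)) = -2*(15 + 5*((9 + 0)*7)) = -2*(15 + 5*(9*7)) = -2*(15 + 5*63) = -2*(15 + 315) = -2*330 = -660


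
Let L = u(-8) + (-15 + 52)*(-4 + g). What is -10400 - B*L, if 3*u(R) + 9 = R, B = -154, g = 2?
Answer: -68006/3 ≈ -22669.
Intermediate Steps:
u(R) = -3 + R/3
L = -239/3 (L = (-3 + (⅓)*(-8)) + (-15 + 52)*(-4 + 2) = (-3 - 8/3) + 37*(-2) = -17/3 - 74 = -239/3 ≈ -79.667)
-10400 - B*L = -10400 - (-154)*(-239)/3 = -10400 - 1*36806/3 = -10400 - 36806/3 = -68006/3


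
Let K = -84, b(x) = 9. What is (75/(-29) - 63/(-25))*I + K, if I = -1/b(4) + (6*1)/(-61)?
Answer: -2228572/26535 ≈ -83.986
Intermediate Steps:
I = -115/549 (I = -1/9 + (6*1)/(-61) = -1*⅑ + 6*(-1/61) = -⅑ - 6/61 = -115/549 ≈ -0.20947)
(75/(-29) - 63/(-25))*I + K = (75/(-29) - 63/(-25))*(-115/549) - 84 = (75*(-1/29) - 63*(-1/25))*(-115/549) - 84 = (-75/29 + 63/25)*(-115/549) - 84 = -48/725*(-115/549) - 84 = 368/26535 - 84 = -2228572/26535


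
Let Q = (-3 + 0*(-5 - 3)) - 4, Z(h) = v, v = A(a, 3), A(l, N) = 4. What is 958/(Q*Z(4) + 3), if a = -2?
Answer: -958/25 ≈ -38.320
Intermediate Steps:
v = 4
Z(h) = 4
Q = -7 (Q = (-3 + 0*(-8)) - 4 = (-3 + 0) - 4 = -3 - 4 = -7)
958/(Q*Z(4) + 3) = 958/(-7*4 + 3) = 958/(-28 + 3) = 958/(-25) = 958*(-1/25) = -958/25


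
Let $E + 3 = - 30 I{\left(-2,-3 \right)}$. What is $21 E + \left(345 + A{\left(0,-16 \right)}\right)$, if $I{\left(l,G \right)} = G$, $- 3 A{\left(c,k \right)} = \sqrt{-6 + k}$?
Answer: $2172 - \frac{i \sqrt{22}}{3} \approx 2172.0 - 1.5635 i$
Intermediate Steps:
$A{\left(c,k \right)} = - \frac{\sqrt{-6 + k}}{3}$
$E = 87$ ($E = -3 - -90 = -3 + 90 = 87$)
$21 E + \left(345 + A{\left(0,-16 \right)}\right) = 21 \cdot 87 + \left(345 - \frac{\sqrt{-6 - 16}}{3}\right) = 1827 + \left(345 - \frac{\sqrt{-22}}{3}\right) = 1827 + \left(345 - \frac{i \sqrt{22}}{3}\right) = 2172 - \frac{i \sqrt{22}}{3}$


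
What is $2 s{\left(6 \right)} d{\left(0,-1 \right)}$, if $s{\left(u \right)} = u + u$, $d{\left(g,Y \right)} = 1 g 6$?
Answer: $0$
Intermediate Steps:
$d{\left(g,Y \right)} = 6 g$ ($d{\left(g,Y \right)} = g 6 = 6 g$)
$s{\left(u \right)} = 2 u$
$2 s{\left(6 \right)} d{\left(0,-1 \right)} = 2 \cdot 2 \cdot 6 \cdot 6 \cdot 0 = 2 \cdot 12 \cdot 0 = 24 \cdot 0 = 0$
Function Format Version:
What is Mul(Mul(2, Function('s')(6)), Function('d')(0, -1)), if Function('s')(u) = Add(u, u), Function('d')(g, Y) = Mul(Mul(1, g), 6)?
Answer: 0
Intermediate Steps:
Function('d')(g, Y) = Mul(6, g) (Function('d')(g, Y) = Mul(g, 6) = Mul(6, g))
Function('s')(u) = Mul(2, u)
Mul(Mul(2, Function('s')(6)), Function('d')(0, -1)) = Mul(Mul(2, Mul(2, 6)), Mul(6, 0)) = Mul(Mul(2, 12), 0) = Mul(24, 0) = 0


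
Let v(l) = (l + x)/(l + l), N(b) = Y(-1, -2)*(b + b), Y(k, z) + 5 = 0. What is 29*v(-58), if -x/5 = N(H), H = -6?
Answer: 179/2 ≈ 89.500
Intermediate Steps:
Y(k, z) = -5 (Y(k, z) = -5 + 0 = -5)
N(b) = -10*b (N(b) = -5*(b + b) = -10*b)
x = -300 (x = -(-50)*(-6) = -5*60 = -300)
v(l) = (-300 + l)/(2*l) (v(l) = (l - 300)/(l + l) = (-300 + l)/((2*l)) = (-300 + l)*(1/(2*l)) = (-300 + l)/(2*l))
29*v(-58) = 29*((½)*(-300 - 58)/(-58)) = 29*((½)*(-1/58)*(-358)) = 29*(179/58) = 179/2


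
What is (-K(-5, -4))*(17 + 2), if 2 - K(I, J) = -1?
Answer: -57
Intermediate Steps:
K(I, J) = 3 (K(I, J) = 2 - 1*(-1) = 2 + 1 = 3)
(-K(-5, -4))*(17 + 2) = (-1*3)*(17 + 2) = -3*19 = -57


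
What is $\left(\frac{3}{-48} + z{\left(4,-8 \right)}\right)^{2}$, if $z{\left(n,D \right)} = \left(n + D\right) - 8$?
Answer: $\frac{37249}{256} \approx 145.5$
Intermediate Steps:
$z{\left(n,D \right)} = -8 + D + n$ ($z{\left(n,D \right)} = \left(D + n\right) - 8 = -8 + D + n$)
$\left(\frac{3}{-48} + z{\left(4,-8 \right)}\right)^{2} = \left(\frac{3}{-48} - 12\right)^{2} = \left(3 \left(- \frac{1}{48}\right) - 12\right)^{2} = \left(- \frac{1}{16} - 12\right)^{2} = \left(- \frac{193}{16}\right)^{2} = \frac{37249}{256}$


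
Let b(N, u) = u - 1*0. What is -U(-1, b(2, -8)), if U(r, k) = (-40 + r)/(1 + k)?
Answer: -41/7 ≈ -5.8571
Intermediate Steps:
b(N, u) = u (b(N, u) = u + 0 = u)
U(r, k) = (-40 + r)/(1 + k)
-U(-1, b(2, -8)) = -(-40 - 1)/(1 - 8) = -(-41)/(-7) = -(-1)*(-41)/7 = -1*41/7 = -41/7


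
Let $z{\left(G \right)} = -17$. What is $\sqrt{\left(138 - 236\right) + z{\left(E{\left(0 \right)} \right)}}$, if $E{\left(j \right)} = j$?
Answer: $i \sqrt{115} \approx 10.724 i$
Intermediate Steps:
$\sqrt{\left(138 - 236\right) + z{\left(E{\left(0 \right)} \right)}} = \sqrt{\left(138 - 236\right) - 17} = \sqrt{-98 - 17} = \sqrt{-115} = i \sqrt{115}$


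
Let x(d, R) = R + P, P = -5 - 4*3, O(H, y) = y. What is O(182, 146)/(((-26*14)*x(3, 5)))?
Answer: 73/2184 ≈ 0.033425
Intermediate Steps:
P = -17 (P = -5 - 12 = -17)
x(d, R) = -17 + R (x(d, R) = R - 17 = -17 + R)
O(182, 146)/(((-26*14)*x(3, 5))) = 146/(((-26*14)*(-17 + 5))) = 146/((-364*(-12))) = 146/4368 = 146*(1/4368) = 73/2184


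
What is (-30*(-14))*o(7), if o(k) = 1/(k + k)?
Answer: 30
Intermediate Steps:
o(k) = 1/(2*k)
(-30*(-14))*o(7) = (-30*(-14))*((½)/7) = 420*((½)*(⅐)) = 420*(1/14) = 30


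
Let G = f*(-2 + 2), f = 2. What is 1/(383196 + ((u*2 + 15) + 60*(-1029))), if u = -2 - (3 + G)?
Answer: 1/321461 ≈ 3.1108e-6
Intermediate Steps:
G = 0 (G = 2*(-2 + 2) = 2*0 = 0)
u = -5 (u = -2 - (3 + 0) = -2 - 1*3 = -2 - 3 = -5)
1/(383196 + ((u*2 + 15) + 60*(-1029))) = 1/(383196 + ((-5*2 + 15) + 60*(-1029))) = 1/(383196 + ((-10 + 15) - 61740)) = 1/(383196 + (5 - 61740)) = 1/(383196 - 61735) = 1/321461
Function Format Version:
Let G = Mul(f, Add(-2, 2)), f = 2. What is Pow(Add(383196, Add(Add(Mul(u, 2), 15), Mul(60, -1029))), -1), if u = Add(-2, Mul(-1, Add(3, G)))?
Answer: Rational(1, 321461) ≈ 3.1108e-6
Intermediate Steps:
G = 0 (G = Mul(2, Add(-2, 2)) = Mul(2, 0) = 0)
u = -5 (u = Add(-2, Mul(-1, Add(3, 0))) = Add(-2, Mul(-1, 3)) = Add(-2, -3) = -5)
Pow(Add(383196, Add(Add(Mul(u, 2), 15), Mul(60, -1029))), -1) = Pow(Add(383196, Add(Add(Mul(-5, 2), 15), Mul(60, -1029))), -1) = Pow(Add(383196, Add(Add(-10, 15), -61740)), -1) = Pow(Add(383196, Add(5, -61740)), -1) = Pow(Add(383196, -61735), -1) = Pow(321461, -1) = Rational(1, 321461)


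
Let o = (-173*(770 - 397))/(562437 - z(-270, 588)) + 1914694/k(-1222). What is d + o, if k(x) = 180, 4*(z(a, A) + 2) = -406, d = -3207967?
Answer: -11990850500909/3750270 ≈ -3.1973e+6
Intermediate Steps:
z(a, A) = -207/2 (z(a, A) = -2 + (1/4)*(-406) = -2 - 203/2 = -207/2)
o = 39891900181/3750270 (o = (-173*(770 - 397))/(562437 - 1*(-207/2)) + 1914694/180 = (-173*373)/(562437 + 207/2) + 1914694*(1/180) = -64529/1125081/2 + 957347/90 = -64529*2/1125081 + 957347/90 = -129058/1125081 + 957347/90 = 39891900181/3750270 ≈ 10637.)
d + o = -3207967 + 39891900181/3750270 = -11990850500909/3750270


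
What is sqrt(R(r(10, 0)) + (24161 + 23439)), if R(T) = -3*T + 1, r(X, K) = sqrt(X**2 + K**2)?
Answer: sqrt(47571) ≈ 218.11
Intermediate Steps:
r(X, K) = sqrt(K**2 + X**2)
R(T) = 1 - 3*T
sqrt(R(r(10, 0)) + (24161 + 23439)) = sqrt((1 - 3*sqrt(0**2 + 10**2)) + (24161 + 23439)) = sqrt((1 - 3*sqrt(0 + 100)) + 47600) = sqrt((1 - 3*sqrt(100)) + 47600) = sqrt((1 - 3*10) + 47600) = sqrt((1 - 30) + 47600) = sqrt(-29 + 47600) = sqrt(47571)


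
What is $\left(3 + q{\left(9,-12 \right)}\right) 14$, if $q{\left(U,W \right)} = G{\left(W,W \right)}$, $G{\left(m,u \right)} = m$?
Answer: $-126$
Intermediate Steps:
$q{\left(U,W \right)} = W$
$\left(3 + q{\left(9,-12 \right)}\right) 14 = \left(3 - 12\right) 14 = \left(-9\right) 14 = -126$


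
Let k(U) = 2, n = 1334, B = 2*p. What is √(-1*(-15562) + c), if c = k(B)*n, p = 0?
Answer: √18230 ≈ 135.02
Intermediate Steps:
B = 0 (B = 2*0 = 0)
c = 2668 (c = 2*1334 = 2668)
√(-1*(-15562) + c) = √(-1*(-15562) + 2668) = √(15562 + 2668) = √18230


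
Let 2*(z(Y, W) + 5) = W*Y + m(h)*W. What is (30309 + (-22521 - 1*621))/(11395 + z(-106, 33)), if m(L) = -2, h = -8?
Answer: 7167/9608 ≈ 0.74594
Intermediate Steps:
z(Y, W) = -5 - W + W*Y/2 (z(Y, W) = -5 + (W*Y - 2*W)/2 = -5 + (-2*W + W*Y)/2 = -5 + (-W + W*Y/2) = -5 - W + W*Y/2)
(30309 + (-22521 - 1*621))/(11395 + z(-106, 33)) = (30309 + (-22521 - 1*621))/(11395 + (-5 - 1*33 + (1/2)*33*(-106))) = (30309 + (-22521 - 621))/(11395 + (-5 - 33 - 1749)) = (30309 - 23142)/(11395 - 1787) = 7167/9608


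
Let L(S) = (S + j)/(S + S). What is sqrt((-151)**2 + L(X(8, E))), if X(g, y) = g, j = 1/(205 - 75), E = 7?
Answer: sqrt(6165525730)/520 ≈ 151.00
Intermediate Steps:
j = 1/130 ≈ 0.0076923
L(S) = (1/130 + S)/(2*S) (L(S) = (S + 1/130)/(S + S) = (1/130 + S)/((2*S)) = (1/130 + S)*(1/(2*S)) = (1/130 + S)/(2*S))
sqrt((-151)**2 + L(X(8, E))) = sqrt((-151)**2 + (1/260)*(1 + 130*8)/8) = sqrt(22801 + (1/260)*(1/8)*(1 + 1040)) = sqrt(22801 + (1/260)*(1/8)*1041) = sqrt(22801 + 1041/2080) = sqrt(47427121/2080) = sqrt(6165525730)/520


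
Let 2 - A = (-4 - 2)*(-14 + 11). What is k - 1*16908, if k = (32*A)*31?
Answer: -32780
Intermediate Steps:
A = -16 (A = 2 - (-4 - 2)*(-14 + 11) = 2 - (-6)*(-3) = 2 - 1*18 = 2 - 18 = -16)
k = -15872 (k = (32*(-16))*31 = -512*31 = -15872)
k - 1*16908 = -15872 - 1*16908 = -15872 - 16908 = -32780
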